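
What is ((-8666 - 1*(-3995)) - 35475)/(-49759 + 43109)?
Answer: 20073/3325 ≈ 6.0370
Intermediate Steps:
((-8666 - 1*(-3995)) - 35475)/(-49759 + 43109) = ((-8666 + 3995) - 35475)/(-6650) = (-4671 - 35475)*(-1/6650) = -40146*(-1/6650) = 20073/3325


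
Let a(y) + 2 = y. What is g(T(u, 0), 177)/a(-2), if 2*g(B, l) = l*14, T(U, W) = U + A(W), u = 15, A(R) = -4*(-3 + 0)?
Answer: -1239/4 ≈ -309.75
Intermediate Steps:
A(R) = 12 (A(R) = -4*(-3) = 12)
a(y) = -2 + y
T(U, W) = 12 + U (T(U, W) = U + 12 = 12 + U)
g(B, l) = 7*l (g(B, l) = (l*14)/2 = (14*l)/2 = 7*l)
g(T(u, 0), 177)/a(-2) = (7*177)/(-2 - 2) = 1239/(-4) = 1239*(-¼) = -1239/4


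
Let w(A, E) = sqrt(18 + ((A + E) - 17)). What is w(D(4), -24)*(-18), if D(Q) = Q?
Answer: -18*I*sqrt(19) ≈ -78.46*I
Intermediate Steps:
w(A, E) = sqrt(1 + A + E) (w(A, E) = sqrt(18 + (-17 + A + E)) = sqrt(1 + A + E))
w(D(4), -24)*(-18) = sqrt(1 + 4 - 24)*(-18) = sqrt(-19)*(-18) = (I*sqrt(19))*(-18) = -18*I*sqrt(19)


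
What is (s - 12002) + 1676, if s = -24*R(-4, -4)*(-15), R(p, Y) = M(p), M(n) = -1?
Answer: -10686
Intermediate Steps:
R(p, Y) = -1
s = -360 (s = -24*(-1)*(-15) = 24*(-15) = -360)
(s - 12002) + 1676 = (-360 - 12002) + 1676 = -12362 + 1676 = -10686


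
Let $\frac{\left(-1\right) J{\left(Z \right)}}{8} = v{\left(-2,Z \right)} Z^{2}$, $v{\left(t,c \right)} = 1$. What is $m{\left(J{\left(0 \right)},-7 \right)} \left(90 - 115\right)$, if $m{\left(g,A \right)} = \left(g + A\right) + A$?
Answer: $350$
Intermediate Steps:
$J{\left(Z \right)} = - 8 Z^{2}$ ($J{\left(Z \right)} = - 8 \cdot 1 Z^{2} = - 8 Z^{2}$)
$m{\left(g,A \right)} = g + 2 A$ ($m{\left(g,A \right)} = \left(A + g\right) + A = g + 2 A$)
$m{\left(J{\left(0 \right)},-7 \right)} \left(90 - 115\right) = \left(- 8 \cdot 0^{2} + 2 \left(-7\right)\right) \left(90 - 115\right) = \left(\left(-8\right) 0 - 14\right) \left(-25\right) = \left(0 - 14\right) \left(-25\right) = \left(-14\right) \left(-25\right) = 350$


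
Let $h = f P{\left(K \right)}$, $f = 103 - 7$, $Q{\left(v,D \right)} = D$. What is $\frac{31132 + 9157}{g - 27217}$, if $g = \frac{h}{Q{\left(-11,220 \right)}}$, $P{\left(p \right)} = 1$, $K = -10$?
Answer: $- \frac{2215895}{1496911} \approx -1.4803$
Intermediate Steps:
$f = 96$
$h = 96$ ($h = 96 \cdot 1 = 96$)
$g = \frac{24}{55}$ ($g = \frac{96}{220} = 96 \cdot \frac{1}{220} = \frac{24}{55} \approx 0.43636$)
$\frac{31132 + 9157}{g - 27217} = \frac{31132 + 9157}{\frac{24}{55} - 27217} = \frac{40289}{- \frac{1496911}{55}} = 40289 \left(- \frac{55}{1496911}\right) = - \frac{2215895}{1496911}$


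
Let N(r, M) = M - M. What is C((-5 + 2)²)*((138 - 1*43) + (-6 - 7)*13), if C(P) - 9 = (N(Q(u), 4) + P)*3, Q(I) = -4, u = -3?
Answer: -2664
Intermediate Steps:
N(r, M) = 0
C(P) = 9 + 3*P (C(P) = 9 + (0 + P)*3 = 9 + P*3 = 9 + 3*P)
C((-5 + 2)²)*((138 - 1*43) + (-6 - 7)*13) = (9 + 3*(-5 + 2)²)*((138 - 1*43) + (-6 - 7)*13) = (9 + 3*(-3)²)*((138 - 43) - 13*13) = (9 + 3*9)*(95 - 169) = (9 + 27)*(-74) = 36*(-74) = -2664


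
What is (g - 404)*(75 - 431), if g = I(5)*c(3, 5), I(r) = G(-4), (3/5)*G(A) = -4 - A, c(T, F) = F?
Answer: 143824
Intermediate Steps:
G(A) = -20/3 - 5*A/3 (G(A) = 5*(-4 - A)/3 = -20/3 - 5*A/3)
I(r) = 0 (I(r) = -20/3 - 5/3*(-4) = -20/3 + 20/3 = 0)
g = 0 (g = 0*5 = 0)
(g - 404)*(75 - 431) = (0 - 404)*(75 - 431) = -404*(-356) = 143824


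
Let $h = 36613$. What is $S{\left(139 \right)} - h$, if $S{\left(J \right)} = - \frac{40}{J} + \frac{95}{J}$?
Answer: $- \frac{5089152}{139} \approx -36613.0$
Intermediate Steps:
$S{\left(J \right)} = \frac{55}{J}$
$S{\left(139 \right)} - h = \frac{55}{139} - 36613 = - \frac{5089152}{139}$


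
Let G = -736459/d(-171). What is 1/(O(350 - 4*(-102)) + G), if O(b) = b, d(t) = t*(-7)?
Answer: 63/8993 ≈ 0.0070054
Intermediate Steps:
d(t) = -7*t
G = -38761/63 (G = -736459/((-7*(-171))) = -736459/1197 = -736459*1/1197 = -38761/63 ≈ -615.25)
1/(O(350 - 4*(-102)) + G) = 1/((350 - 4*(-102)) - 38761/63) = 1/((350 + 408) - 38761/63) = 1/(758 - 38761/63) = 1/(8993/63) = 63/8993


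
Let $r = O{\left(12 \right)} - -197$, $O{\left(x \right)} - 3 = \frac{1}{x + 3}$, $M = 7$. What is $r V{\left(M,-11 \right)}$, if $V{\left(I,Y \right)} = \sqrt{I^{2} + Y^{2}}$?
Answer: $\frac{3001 \sqrt{170}}{15} \approx 2608.6$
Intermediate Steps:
$O{\left(x \right)} = 3 + \frac{1}{3 + x}$ ($O{\left(x \right)} = 3 + \frac{1}{x + 3} = 3 + \frac{1}{3 + x}$)
$r = \frac{3001}{15}$ ($r = \frac{10 + 3 \cdot 12}{3 + 12} - -197 = \frac{10 + 36}{15} + 197 = \frac{1}{15} \cdot 46 + 197 = \frac{46}{15} + 197 = \frac{3001}{15} \approx 200.07$)
$r V{\left(M,-11 \right)} = \frac{3001 \sqrt{7^{2} + \left(-11\right)^{2}}}{15} = \frac{3001 \sqrt{49 + 121}}{15} = \frac{3001 \sqrt{170}}{15}$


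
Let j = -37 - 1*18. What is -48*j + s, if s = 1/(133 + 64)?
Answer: 520081/197 ≈ 2640.0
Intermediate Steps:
j = -55 (j = -37 - 18 = -55)
s = 1/197 ≈ 0.0050761
-48*j + s = -48*(-55) + 1/197 = 2640 + 1/197 = 520081/197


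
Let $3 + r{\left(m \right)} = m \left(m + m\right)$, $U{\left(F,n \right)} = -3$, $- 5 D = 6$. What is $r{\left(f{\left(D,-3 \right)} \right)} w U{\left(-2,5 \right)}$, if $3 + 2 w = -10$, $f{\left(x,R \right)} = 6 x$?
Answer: $\frac{98163}{50} \approx 1963.3$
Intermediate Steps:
$D = - \frac{6}{5}$ ($D = \left(- \frac{1}{5}\right) 6 = - \frac{6}{5} \approx -1.2$)
$w = - \frac{13}{2}$ ($w = - \frac{3}{2} + \frac{1}{2} \left(-10\right) = - \frac{3}{2} - 5 = - \frac{13}{2} \approx -6.5$)
$r{\left(m \right)} = -3 + 2 m^{2}$ ($r{\left(m \right)} = -3 + m \left(m + m\right) = -3 + m 2 m = -3 + 2 m^{2}$)
$r{\left(f{\left(D,-3 \right)} \right)} w U{\left(-2,5 \right)} = \left(-3 + 2 \left(6 \left(- \frac{6}{5}\right)\right)^{2}\right) \left(- \frac{13}{2}\right) \left(-3\right) = \left(-3 + 2 \left(- \frac{36}{5}\right)^{2}\right) \left(- \frac{13}{2}\right) \left(-3\right) = \left(-3 + 2 \cdot \frac{1296}{25}\right) \left(- \frac{13}{2}\right) \left(-3\right) = \left(-3 + \frac{2592}{25}\right) \left(- \frac{13}{2}\right) \left(-3\right) = \frac{2517}{25} \left(- \frac{13}{2}\right) \left(-3\right) = \left(- \frac{32721}{50}\right) \left(-3\right) = \frac{98163}{50}$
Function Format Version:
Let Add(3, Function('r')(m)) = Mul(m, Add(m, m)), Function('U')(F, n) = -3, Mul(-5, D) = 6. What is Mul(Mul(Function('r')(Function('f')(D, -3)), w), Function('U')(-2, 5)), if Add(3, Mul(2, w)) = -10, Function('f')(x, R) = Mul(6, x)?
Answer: Rational(98163, 50) ≈ 1963.3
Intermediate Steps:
D = Rational(-6, 5) (D = Mul(Rational(-1, 5), 6) = Rational(-6, 5) ≈ -1.2000)
w = Rational(-13, 2) (w = Add(Rational(-3, 2), Mul(Rational(1, 2), -10)) = Add(Rational(-3, 2), -5) = Rational(-13, 2) ≈ -6.5000)
Function('r')(m) = Add(-3, Mul(2, Pow(m, 2))) (Function('r')(m) = Add(-3, Mul(m, Add(m, m))) = Add(-3, Mul(m, Mul(2, m))) = Add(-3, Mul(2, Pow(m, 2))))
Mul(Mul(Function('r')(Function('f')(D, -3)), w), Function('U')(-2, 5)) = Mul(Mul(Add(-3, Mul(2, Pow(Mul(6, Rational(-6, 5)), 2))), Rational(-13, 2)), -3) = Mul(Mul(Add(-3, Mul(2, Pow(Rational(-36, 5), 2))), Rational(-13, 2)), -3) = Mul(Mul(Add(-3, Mul(2, Rational(1296, 25))), Rational(-13, 2)), -3) = Mul(Mul(Add(-3, Rational(2592, 25)), Rational(-13, 2)), -3) = Mul(Mul(Rational(2517, 25), Rational(-13, 2)), -3) = Mul(Rational(-32721, 50), -3) = Rational(98163, 50)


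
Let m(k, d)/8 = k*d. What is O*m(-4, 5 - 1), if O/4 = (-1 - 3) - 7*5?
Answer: 19968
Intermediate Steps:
O = -156 (O = 4*((-1 - 3) - 7*5) = 4*(-4 - 35) = 4*(-39) = -156)
m(k, d) = 8*d*k (m(k, d) = 8*(k*d) = 8*(d*k) = 8*d*k)
O*m(-4, 5 - 1) = -1248*(5 - 1)*(-4) = -1248*4*(-4) = -156*(-128) = 19968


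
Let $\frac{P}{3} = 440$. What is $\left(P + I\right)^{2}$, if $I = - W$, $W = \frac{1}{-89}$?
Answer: $\frac{13801785361}{7921} \approx 1.7424 \cdot 10^{6}$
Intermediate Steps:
$W = - \frac{1}{89} \approx -0.011236$
$I = \frac{1}{89}$ ($I = \left(-1\right) \left(- \frac{1}{89}\right) = \frac{1}{89} \approx 0.011236$)
$P = 1320$ ($P = 3 \cdot 440 = 1320$)
$\left(P + I\right)^{2} = \left(1320 + \frac{1}{89}\right)^{2} = \left(\frac{117481}{89}\right)^{2} = \frac{13801785361}{7921}$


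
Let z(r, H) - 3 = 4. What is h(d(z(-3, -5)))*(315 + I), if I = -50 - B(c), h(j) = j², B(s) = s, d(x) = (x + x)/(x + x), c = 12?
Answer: 253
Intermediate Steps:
z(r, H) = 7 (z(r, H) = 3 + 4 = 7)
d(x) = 1 (d(x) = (2*x)/((2*x)) = (2*x)*(1/(2*x)) = 1)
I = -62 (I = -50 - 1*12 = -50 - 12 = -62)
h(d(z(-3, -5)))*(315 + I) = 1²*(315 - 62) = 1*253 = 253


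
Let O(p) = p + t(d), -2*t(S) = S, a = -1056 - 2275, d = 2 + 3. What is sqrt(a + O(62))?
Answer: 3*I*sqrt(1454)/2 ≈ 57.197*I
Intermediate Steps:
d = 5
a = -3331
t(S) = -S/2
O(p) = -5/2 + p (O(p) = p - 1/2*5 = p - 5/2 = -5/2 + p)
sqrt(a + O(62)) = sqrt(-3331 + (-5/2 + 62)) = sqrt(-3331 + 119/2) = sqrt(-6543/2) = 3*I*sqrt(1454)/2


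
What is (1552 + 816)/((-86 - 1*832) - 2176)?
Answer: -1184/1547 ≈ -0.76535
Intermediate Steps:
(1552 + 816)/((-86 - 1*832) - 2176) = 2368/((-86 - 832) - 2176) = 2368/(-918 - 2176) = 2368/(-3094) = 2368*(-1/3094) = -1184/1547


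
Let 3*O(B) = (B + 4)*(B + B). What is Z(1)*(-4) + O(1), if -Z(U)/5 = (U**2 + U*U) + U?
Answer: 190/3 ≈ 63.333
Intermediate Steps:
Z(U) = -10*U**2 - 5*U (Z(U) = -5*((U**2 + U*U) + U) = -5*((U**2 + U**2) + U) = -5*(2*U**2 + U) = -5*(U + 2*U**2) = -10*U**2 - 5*U)
O(B) = 2*B*(4 + B)/3 (O(B) = ((B + 4)*(B + B))/3 = ((4 + B)*(2*B))/3 = (2*B*(4 + B))/3 = 2*B*(4 + B)/3)
Z(1)*(-4) + O(1) = -5*1*(1 + 2*1)*(-4) + (2/3)*1*(4 + 1) = -5*1*(1 + 2)*(-4) + (2/3)*1*5 = -5*1*3*(-4) + 10/3 = -15*(-4) + 10/3 = 60 + 10/3 = 190/3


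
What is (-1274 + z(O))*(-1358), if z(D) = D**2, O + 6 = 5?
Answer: 1728734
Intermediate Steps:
O = -1 (O = -6 + 5 = -1)
(-1274 + z(O))*(-1358) = (-1274 + (-1)**2)*(-1358) = (-1274 + 1)*(-1358) = -1273*(-1358) = 1728734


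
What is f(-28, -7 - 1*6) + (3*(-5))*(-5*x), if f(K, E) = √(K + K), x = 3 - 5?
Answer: -150 + 2*I*√14 ≈ -150.0 + 7.4833*I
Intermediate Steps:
x = -2
f(K, E) = √2*√K (f(K, E) = √(2*K) = √2*√K)
f(-28, -7 - 1*6) + (3*(-5))*(-5*x) = √2*√(-28) + (3*(-5))*(-5*(-2)) = √2*(2*I*√7) - 15*10 = 2*I*√14 - 150 = -150 + 2*I*√14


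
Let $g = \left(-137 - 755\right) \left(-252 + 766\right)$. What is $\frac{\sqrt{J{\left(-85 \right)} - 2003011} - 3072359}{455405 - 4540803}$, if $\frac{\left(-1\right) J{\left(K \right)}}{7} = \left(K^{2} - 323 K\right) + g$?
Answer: $\frac{3072359}{4085398} - \frac{\sqrt{963645}}{4085398} \approx 0.75179$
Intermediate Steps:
$g = -458488$ ($g = \left(-892\right) 514 = -458488$)
$J{\left(K \right)} = 3209416 - 7 K^{2} + 2261 K$ ($J{\left(K \right)} = - 7 \left(\left(K^{2} - 323 K\right) - 458488\right) = - 7 \left(-458488 + K^{2} - 323 K\right) = 3209416 - 7 K^{2} + 2261 K$)
$\frac{\sqrt{J{\left(-85 \right)} - 2003011} - 3072359}{455405 - 4540803} = \frac{\sqrt{\left(3209416 - 7 \left(-85\right)^{2} + 2261 \left(-85\right)\right) - 2003011} - 3072359}{455405 - 4540803} = \frac{\sqrt{\left(3209416 - 50575 - 192185\right) - 2003011} - 3072359}{-4085398} = \left(\sqrt{\left(3209416 - 50575 - 192185\right) - 2003011} - 3072359\right) \left(- \frac{1}{4085398}\right) = \left(\sqrt{2966656 - 2003011} - 3072359\right) \left(- \frac{1}{4085398}\right) = \left(\sqrt{963645} - 3072359\right) \left(- \frac{1}{4085398}\right) = \left(-3072359 + \sqrt{963645}\right) \left(- \frac{1}{4085398}\right) = \frac{3072359}{4085398} - \frac{\sqrt{963645}}{4085398}$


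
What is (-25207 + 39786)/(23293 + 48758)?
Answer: 14579/72051 ≈ 0.20234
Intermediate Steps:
(-25207 + 39786)/(23293 + 48758) = 14579/72051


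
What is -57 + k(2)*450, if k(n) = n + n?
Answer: 1743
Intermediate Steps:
k(n) = 2*n
-57 + k(2)*450 = -57 + (2*2)*450 = -57 + 4*450 = -57 + 1800 = 1743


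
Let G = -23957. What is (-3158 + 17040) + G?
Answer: -10075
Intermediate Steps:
(-3158 + 17040) + G = (-3158 + 17040) - 23957 = 13882 - 23957 = -10075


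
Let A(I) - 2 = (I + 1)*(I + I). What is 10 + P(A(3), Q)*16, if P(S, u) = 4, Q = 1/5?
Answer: 74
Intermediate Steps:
Q = ⅕ ≈ 0.20000
A(I) = 2 + 2*I*(1 + I) (A(I) = 2 + (I + 1)*(I + I) = 2 + (1 + I)*(2*I) = 2 + 2*I*(1 + I))
10 + P(A(3), Q)*16 = 10 + 4*16 = 10 + 64 = 74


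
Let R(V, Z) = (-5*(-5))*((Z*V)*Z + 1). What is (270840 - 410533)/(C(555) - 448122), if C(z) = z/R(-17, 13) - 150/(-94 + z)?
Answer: 924762072280/2966551920291 ≈ 0.31173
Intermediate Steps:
R(V, Z) = 25 + 25*V*Z² (R(V, Z) = 25*((V*Z)*Z + 1) = 25*(V*Z² + 1) = 25*(1 + V*Z²) = 25 + 25*V*Z²)
C(z) = -150/(-94 + z) - z/71800 (C(z) = z/(25 + 25*(-17)*13²) - 150/(-94 + z) = z/(25 + 25*(-17)*169) - 150/(-94 + z) = z/(25 - 71825) - 150/(-94 + z) = z/(-71800) - 150/(-94 + z) = z*(-1/71800) - 150/(-94 + z) = -z/71800 - 150/(-94 + z) = -150/(-94 + z) - z/71800)
(270840 - 410533)/(C(555) - 448122) = (270840 - 410533)/((-10770000 - 1*555² + 94*555)/(71800*(-94 + 555)) - 448122) = -139693/((1/71800)*(-10770000 - 1*308025 + 52170)/461 - 448122) = -139693/((1/71800)*(1/461)*(-10770000 - 308025 + 52170) - 448122) = -139693/((1/71800)*(1/461)*(-11025855) - 448122) = -139693/(-2205171/6619960 - 448122) = -139693/(-2966551920291/6619960) = -139693*(-6619960/2966551920291) = 924762072280/2966551920291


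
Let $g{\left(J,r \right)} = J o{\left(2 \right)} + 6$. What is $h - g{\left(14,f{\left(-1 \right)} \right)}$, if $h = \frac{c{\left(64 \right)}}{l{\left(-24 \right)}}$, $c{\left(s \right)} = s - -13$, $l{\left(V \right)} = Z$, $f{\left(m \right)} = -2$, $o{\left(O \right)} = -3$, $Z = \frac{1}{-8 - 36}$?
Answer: $-3352$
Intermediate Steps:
$Z = - \frac{1}{44}$ ($Z = \frac{1}{-44} = - \frac{1}{44} \approx -0.022727$)
$l{\left(V \right)} = - \frac{1}{44}$
$g{\left(J,r \right)} = 6 - 3 J$ ($g{\left(J,r \right)} = J \left(-3\right) + 6 = - 3 J + 6 = 6 - 3 J$)
$c{\left(s \right)} = 13 + s$ ($c{\left(s \right)} = s + 13 = 13 + s$)
$h = -3388$ ($h = \frac{13 + 64}{- \frac{1}{44}} = 77 \left(-44\right) = -3388$)
$h - g{\left(14,f{\left(-1 \right)} \right)} = -3388 - \left(6 - 42\right) = -3388 - -36 = -3388 + 36 = -3352$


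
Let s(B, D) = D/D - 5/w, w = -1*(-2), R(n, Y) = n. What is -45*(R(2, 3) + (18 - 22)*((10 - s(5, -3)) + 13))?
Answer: 4320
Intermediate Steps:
w = 2
s(B, D) = -3/2 (s(B, D) = D/D - 5/2 = 1 - 5*1/2 = 1 - 5/2 = -3/2)
-45*(R(2, 3) + (18 - 22)*((10 - s(5, -3)) + 13)) = -45*(2 + (18 - 22)*((10 - 1*(-3/2)) + 13)) = -45*(2 - 4*((10 + 3/2) + 13)) = -45*(2 - 4*(23/2 + 13)) = -45*(2 - 4*49/2) = -45*(2 - 98) = -45*(-96) = 4320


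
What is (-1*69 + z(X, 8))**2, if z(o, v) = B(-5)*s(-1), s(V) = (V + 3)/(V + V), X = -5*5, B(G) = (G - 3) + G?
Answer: 3136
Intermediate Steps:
B(G) = -3 + 2*G (B(G) = (-3 + G) + G = -3 + 2*G)
X = -25
s(V) = (3 + V)/(2*V) (s(V) = (3 + V)/((2*V)) = (3 + V)*(1/(2*V)) = (3 + V)/(2*V))
z(o, v) = 13 (z(o, v) = (-3 + 2*(-5))*((1/2)*(3 - 1)/(-1)) = (-3 - 10)*((1/2)*(-1)*2) = -13*(-1) = 13)
(-1*69 + z(X, 8))**2 = (-1*69 + 13)**2 = (-69 + 13)**2 = (-56)**2 = 3136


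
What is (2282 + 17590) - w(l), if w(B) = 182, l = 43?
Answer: 19690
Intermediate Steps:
(2282 + 17590) - w(l) = (2282 + 17590) - 1*182 = 19872 - 182 = 19690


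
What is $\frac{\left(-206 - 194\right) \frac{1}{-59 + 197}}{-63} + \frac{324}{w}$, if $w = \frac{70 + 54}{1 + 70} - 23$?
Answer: $- \frac{33232196}{2186541} \approx -15.199$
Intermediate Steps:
$w = - \frac{1509}{71}$ ($w = \frac{124}{71} - 23 = - \frac{1509}{71} \approx -21.254$)
$\frac{\left(-206 - 194\right) \frac{1}{-59 + 197}}{-63} + \frac{324}{w} = \frac{\left(-206 - 194\right) \frac{1}{-59 + 197}}{-63} + \frac{324}{- \frac{1509}{71}} = - \frac{400}{138} \left(- \frac{1}{63}\right) + 324 \left(- \frac{71}{1509}\right) = \left(-400\right) \frac{1}{138} \left(- \frac{1}{63}\right) - \frac{7668}{503} = \left(- \frac{200}{69}\right) \left(- \frac{1}{63}\right) - \frac{7668}{503} = \frac{200}{4347} - \frac{7668}{503} = - \frac{33232196}{2186541}$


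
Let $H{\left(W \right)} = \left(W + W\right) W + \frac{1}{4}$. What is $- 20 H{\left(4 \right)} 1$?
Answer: $-645$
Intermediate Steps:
$H{\left(W \right)} = \frac{1}{4} + 2 W^{2}$ ($H{\left(W \right)} = 2 W W + \frac{1}{4} = 2 W^{2} + \frac{1}{4} = \frac{1}{4} + 2 W^{2}$)
$- 20 H{\left(4 \right)} 1 = - 20 \left(\frac{1}{4} + 2 \cdot 4^{2}\right) 1 = - 20 \left(\frac{1}{4} + 2 \cdot 16\right) 1 = - 20 \left(\frac{1}{4} + 32\right) 1 = \left(-20\right) \frac{129}{4} \cdot 1 = \left(-645\right) 1 = -645$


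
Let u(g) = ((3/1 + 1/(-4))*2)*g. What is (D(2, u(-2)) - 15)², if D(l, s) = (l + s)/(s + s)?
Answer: 103041/484 ≈ 212.89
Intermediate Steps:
u(g) = 11*g/2 (u(g) = ((3*1 + 1*(-¼))*2)*g = ((3 - ¼)*2)*g = ((11/4)*2)*g = 11*g/2)
D(l, s) = (l + s)/(2*s) (D(l, s) = (l + s)/((2*s)) = (l + s)*(1/(2*s)) = (l + s)/(2*s))
(D(2, u(-2)) - 15)² = ((2 + (11/2)*(-2))/(2*(((11/2)*(-2)))) - 15)² = ((½)*(2 - 11)/(-11) - 15)² = ((½)*(-1/11)*(-9) - 15)² = (9/22 - 15)² = (-321/22)² = 103041/484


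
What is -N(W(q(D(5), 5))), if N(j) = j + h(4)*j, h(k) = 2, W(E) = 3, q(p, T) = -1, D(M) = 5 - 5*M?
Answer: -9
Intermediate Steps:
N(j) = 3*j (N(j) = j + 2*j = 3*j)
-N(W(q(D(5), 5))) = -3*3 = -1*9 = -9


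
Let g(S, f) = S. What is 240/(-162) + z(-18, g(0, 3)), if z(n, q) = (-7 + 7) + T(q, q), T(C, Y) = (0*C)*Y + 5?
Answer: 95/27 ≈ 3.5185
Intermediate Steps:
T(C, Y) = 5 (T(C, Y) = 0*Y + 5 = 0 + 5 = 5)
z(n, q) = 5 (z(n, q) = (-7 + 7) + 5 = 0 + 5 = 5)
240/(-162) + z(-18, g(0, 3)) = 240/(-162) + 5 = 240*(-1/162) + 5 = -40/27 + 5 = 95/27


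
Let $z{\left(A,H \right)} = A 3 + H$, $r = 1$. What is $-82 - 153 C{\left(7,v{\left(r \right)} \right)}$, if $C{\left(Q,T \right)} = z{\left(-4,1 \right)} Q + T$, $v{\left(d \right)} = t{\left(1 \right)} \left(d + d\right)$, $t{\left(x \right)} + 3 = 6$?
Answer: $10781$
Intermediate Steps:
$z{\left(A,H \right)} = H + 3 A$ ($z{\left(A,H \right)} = 3 A + H = H + 3 A$)
$t{\left(x \right)} = 3$ ($t{\left(x \right)} = -3 + 6 = 3$)
$v{\left(d \right)} = 6 d$ ($v{\left(d \right)} = 3 \left(d + d\right) = 3 \cdot 2 d = 6 d$)
$C{\left(Q,T \right)} = T - 11 Q$ ($C{\left(Q,T \right)} = \left(1 + 3 \left(-4\right)\right) Q + T = \left(1 - 12\right) Q + T = - 11 Q + T = T - 11 Q$)
$-82 - 153 C{\left(7,v{\left(r \right)} \right)} = -82 - 153 \left(6 \cdot 1 - 77\right) = -82 - 153 \left(6 - 77\right) = -82 - -10863 = -82 + 10863 = 10781$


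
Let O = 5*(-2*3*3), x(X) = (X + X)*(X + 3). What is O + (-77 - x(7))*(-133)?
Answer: 28771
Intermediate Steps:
x(X) = 2*X*(3 + X) (x(X) = (2*X)*(3 + X) = 2*X*(3 + X))
O = -90 (O = 5*(-6*3) = 5*(-18) = -90)
O + (-77 - x(7))*(-133) = -90 + (-77 - 2*7*(3 + 7))*(-133) = -90 + (-77 - 2*7*10)*(-133) = -90 + (-77 - 1*140)*(-133) = -90 + (-77 - 140)*(-133) = -90 - 217*(-133) = -90 + 28861 = 28771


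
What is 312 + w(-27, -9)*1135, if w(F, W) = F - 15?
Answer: -47358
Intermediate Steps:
w(F, W) = -15 + F
312 + w(-27, -9)*1135 = 312 + (-15 - 27)*1135 = 312 - 42*1135 = 312 - 47670 = -47358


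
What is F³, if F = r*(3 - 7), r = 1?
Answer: -64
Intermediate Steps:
F = -4 (F = 1*(3 - 7) = 1*(-4) = -4)
F³ = (-4)³ = -64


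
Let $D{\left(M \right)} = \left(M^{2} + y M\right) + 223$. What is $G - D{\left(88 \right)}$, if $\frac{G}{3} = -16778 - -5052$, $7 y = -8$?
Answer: $- \frac{301311}{7} \approx -43044.0$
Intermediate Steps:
$y = - \frac{8}{7}$ ($y = \frac{1}{7} \left(-8\right) = - \frac{8}{7} \approx -1.1429$)
$G = -35178$ ($G = 3 \left(-16778 - -5052\right) = 3 \left(-16778 + 5052\right) = 3 \left(-11726\right) = -35178$)
$D{\left(M \right)} = 223 + M^{2} - \frac{8 M}{7}$ ($D{\left(M \right)} = \left(M^{2} - \frac{8 M}{7}\right) + 223 = 223 + M^{2} - \frac{8 M}{7}$)
$G - D{\left(88 \right)} = -35178 - \left(223 + 88^{2} - \frac{704}{7}\right) = -35178 - \left(223 + 7744 - \frac{704}{7}\right) = -35178 - \frac{55065}{7} = - \frac{301311}{7}$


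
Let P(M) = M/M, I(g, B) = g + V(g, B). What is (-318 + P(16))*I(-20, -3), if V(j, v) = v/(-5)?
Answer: 30749/5 ≈ 6149.8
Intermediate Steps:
V(j, v) = -v/5 (V(j, v) = v*(-⅕) = -v/5)
I(g, B) = g - B/5
P(M) = 1
(-318 + P(16))*I(-20, -3) = (-318 + 1)*(-20 - ⅕*(-3)) = -317*(-20 + ⅗) = -317*(-97/5) = 30749/5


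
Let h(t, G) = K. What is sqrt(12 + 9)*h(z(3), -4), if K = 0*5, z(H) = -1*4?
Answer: 0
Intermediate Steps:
z(H) = -4
K = 0
h(t, G) = 0
sqrt(12 + 9)*h(z(3), -4) = sqrt(12 + 9)*0 = sqrt(21)*0 = 0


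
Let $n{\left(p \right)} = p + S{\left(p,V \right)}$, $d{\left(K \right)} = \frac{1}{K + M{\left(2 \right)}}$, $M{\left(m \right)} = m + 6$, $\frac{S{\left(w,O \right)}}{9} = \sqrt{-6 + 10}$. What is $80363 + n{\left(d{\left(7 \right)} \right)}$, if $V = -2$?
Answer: $\frac{1205716}{15} \approx 80381.0$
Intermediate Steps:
$S{\left(w,O \right)} = 18$ ($S{\left(w,O \right)} = 9 \sqrt{-6 + 10} = 9 \sqrt{4} = 9 \cdot 2 = 18$)
$M{\left(m \right)} = 6 + m$
$d{\left(K \right)} = \frac{1}{8 + K}$ ($d{\left(K \right)} = \frac{1}{K + \left(6 + 2\right)} = \frac{1}{K + 8} = \frac{1}{8 + K}$)
$n{\left(p \right)} = 18 + p$ ($n{\left(p \right)} = p + 18 = 18 + p$)
$80363 + n{\left(d{\left(7 \right)} \right)} = 80363 + \left(18 + \frac{1}{8 + 7}\right) = 80363 + \left(18 + \frac{1}{15}\right) = 80363 + \frac{271}{15} = \frac{1205716}{15}$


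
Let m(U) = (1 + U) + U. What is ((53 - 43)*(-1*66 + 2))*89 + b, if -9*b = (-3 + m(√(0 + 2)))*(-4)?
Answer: -512648/9 + 8*√2/9 ≈ -56960.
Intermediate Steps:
m(U) = 1 + 2*U
b = -8/9 + 8*√2/9 (b = -(-3 + (1 + 2*√(0 + 2)))*(-4)/9 = -(-3 + (1 + 2*√2))*(-4)/9 = -(-2 + 2*√2)*(-4)/9 = -(8 - 8*√2)/9 = -8/9 + 8*√2/9 ≈ 0.36819)
((53 - 43)*(-1*66 + 2))*89 + b = ((53 - 43)*(-1*66 + 2))*89 + (-8/9 + 8*√2/9) = (10*(-66 + 2))*89 + (-8/9 + 8*√2/9) = (10*(-64))*89 + (-8/9 + 8*√2/9) = -640*89 + (-8/9 + 8*√2/9) = -56960 + (-8/9 + 8*√2/9) = -512648/9 + 8*√2/9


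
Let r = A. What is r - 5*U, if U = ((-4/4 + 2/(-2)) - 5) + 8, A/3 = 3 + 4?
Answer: 16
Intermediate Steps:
A = 21 (A = 3*(3 + 4) = 3*7 = 21)
r = 21
U = 1 (U = ((-4*¼ + 2*(-½)) - 5) + 8 = ((-1 - 1) - 5) + 8 = (-2 - 5) + 8 = -7 + 8 = 1)
r - 5*U = 21 - 5*1 = 21 - 5 = 16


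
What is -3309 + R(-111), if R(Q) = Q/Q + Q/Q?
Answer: -3307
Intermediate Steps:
R(Q) = 2 (R(Q) = 1 + 1 = 2)
-3309 + R(-111) = -3309 + 2 = -3307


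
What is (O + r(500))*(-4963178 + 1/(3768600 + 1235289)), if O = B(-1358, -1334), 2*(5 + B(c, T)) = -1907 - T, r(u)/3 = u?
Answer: -60026658578765497/10007778 ≈ -5.9980e+9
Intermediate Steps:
r(u) = 3*u
B(c, T) = -1917/2 - T/2 (B(c, T) = -5 + (-1907 - T)/2 = -5 + (-1907/2 - T/2) = -1917/2 - T/2)
O = -583/2 (O = -1917/2 - ½*(-1334) = -1917/2 + 667 = -583/2 ≈ -291.50)
(O + r(500))*(-4963178 + 1/(3768600 + 1235289)) = (-583/2 + 3*500)*(-4963178 + 1/(3768600 + 1235289)) = (-583/2 + 1500)*(-4963178 + 1/5003889) = 2417*(-4963178 + 1/5003889)/2 = (2417/2)*(-24835191799241/5003889) = -60026658578765497/10007778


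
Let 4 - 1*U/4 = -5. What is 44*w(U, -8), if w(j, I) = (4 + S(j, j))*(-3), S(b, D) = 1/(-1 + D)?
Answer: -18612/35 ≈ -531.77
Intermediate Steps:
U = 36 (U = 16 - 4*(-5) = 16 + 20 = 36)
w(j, I) = -12 - 3/(-1 + j) (w(j, I) = (4 + 1/(-1 + j))*(-3) = -12 - 3/(-1 + j))
44*w(U, -8) = 44*(3*(3 - 4*36)/(-1 + 36)) = 44*(3*(3 - 144)/35) = 44*(3*(1/35)*(-141)) = 44*(-423/35) = -18612/35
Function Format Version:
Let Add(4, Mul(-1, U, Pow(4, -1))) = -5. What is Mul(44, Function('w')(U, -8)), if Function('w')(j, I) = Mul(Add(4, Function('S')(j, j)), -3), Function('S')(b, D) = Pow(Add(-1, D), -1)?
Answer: Rational(-18612, 35) ≈ -531.77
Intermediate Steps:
U = 36 (U = Add(16, Mul(-4, -5)) = Add(16, 20) = 36)
Function('w')(j, I) = Add(-12, Mul(-3, Pow(Add(-1, j), -1))) (Function('w')(j, I) = Mul(Add(4, Pow(Add(-1, j), -1)), -3) = Add(-12, Mul(-3, Pow(Add(-1, j), -1))))
Mul(44, Function('w')(U, -8)) = Mul(44, Mul(3, Pow(Add(-1, 36), -1), Add(3, Mul(-4, 36)))) = Mul(44, Mul(3, Pow(35, -1), Add(3, -144))) = Mul(44, Mul(3, Rational(1, 35), -141)) = Mul(44, Rational(-423, 35)) = Rational(-18612, 35)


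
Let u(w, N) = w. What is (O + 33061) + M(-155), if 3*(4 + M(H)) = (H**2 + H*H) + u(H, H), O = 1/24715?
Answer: 1211578731/24715 ≈ 49022.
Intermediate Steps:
O = 1/24715 ≈ 4.0461e-5
M(H) = -4 + H/3 + 2*H**2/3 (M(H) = -4 + ((H**2 + H*H) + H)/3 = -4 + ((H**2 + H**2) + H)/3 = -4 + (2*H**2 + H)/3 = -4 + (H + 2*H**2)/3 = -4 + (H/3 + 2*H**2/3) = -4 + H/3 + 2*H**2/3)
(O + 33061) + M(-155) = (1/24715 + 33061) + (-4 + (1/3)*(-155) + (2/3)*(-155)**2) = 817102616/24715 + (-4 - 155/3 + (2/3)*24025) = 817102616/24715 + (-4 - 155/3 + 48050/3) = 817102616/24715 + 15961 = 1211578731/24715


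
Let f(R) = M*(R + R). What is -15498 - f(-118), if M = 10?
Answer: -13138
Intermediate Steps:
f(R) = 20*R (f(R) = 10*(R + R) = 10*(2*R) = 20*R)
-15498 - f(-118) = -15498 - 20*(-118) = -15498 - 1*(-2360) = -15498 + 2360 = -13138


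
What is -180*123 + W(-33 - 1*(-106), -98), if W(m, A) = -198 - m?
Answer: -22411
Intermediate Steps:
-180*123 + W(-33 - 1*(-106), -98) = -180*123 + (-198 - (-33 - 1*(-106))) = -22140 + (-198 - (-33 + 106)) = -22140 + (-198 - 1*73) = -22140 + (-198 - 73) = -22140 - 271 = -22411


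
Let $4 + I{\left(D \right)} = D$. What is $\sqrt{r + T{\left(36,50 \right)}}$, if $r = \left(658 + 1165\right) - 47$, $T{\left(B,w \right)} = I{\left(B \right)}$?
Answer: $4 \sqrt{113} \approx 42.521$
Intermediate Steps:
$I{\left(D \right)} = -4 + D$
$T{\left(B,w \right)} = -4 + B$
$r = 1776$ ($r = 1823 - 47 = 1776$)
$\sqrt{r + T{\left(36,50 \right)}} = \sqrt{1776 + \left(-4 + 36\right)} = \sqrt{1776 + 32} = \sqrt{1808} = 4 \sqrt{113}$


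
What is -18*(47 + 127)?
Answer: -3132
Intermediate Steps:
-18*(47 + 127) = -18*174 = -3132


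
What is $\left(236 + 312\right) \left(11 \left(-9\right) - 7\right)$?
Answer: $-58088$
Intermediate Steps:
$\left(236 + 312\right) \left(11 \left(-9\right) - 7\right) = 548 \left(-99 - 7\right) = 548 \left(-106\right) = -58088$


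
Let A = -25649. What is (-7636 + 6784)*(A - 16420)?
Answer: 35842788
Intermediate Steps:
(-7636 + 6784)*(A - 16420) = (-7636 + 6784)*(-25649 - 16420) = -852*(-42069) = 35842788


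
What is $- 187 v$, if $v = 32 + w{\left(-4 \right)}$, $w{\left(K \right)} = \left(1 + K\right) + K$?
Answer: $-4675$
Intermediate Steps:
$w{\left(K \right)} = 1 + 2 K$
$v = 25$ ($v = 32 + \left(1 + 2 \left(-4\right)\right) = 32 + \left(1 - 8\right) = 32 - 7 = 25$)
$- 187 v = \left(-187\right) 25 = -4675$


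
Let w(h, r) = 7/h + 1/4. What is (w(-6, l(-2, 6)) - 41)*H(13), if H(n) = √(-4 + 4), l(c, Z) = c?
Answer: 0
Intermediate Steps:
w(h, r) = ¼ + 7/h (w(h, r) = 7/h + 1*(¼) = 7/h + ¼ = ¼ + 7/h)
H(n) = 0 (H(n) = √0 = 0)
(w(-6, l(-2, 6)) - 41)*H(13) = ((¼)*(28 - 6)/(-6) - 41)*0 = ((¼)*(-⅙)*22 - 41)*0 = (-11/12 - 41)*0 = -503/12*0 = 0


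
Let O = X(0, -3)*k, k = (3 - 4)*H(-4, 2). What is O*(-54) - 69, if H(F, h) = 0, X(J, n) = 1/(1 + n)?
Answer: -69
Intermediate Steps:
k = 0 (k = (3 - 4)*0 = -1*0 = 0)
O = 0 (O = 0/(1 - 3) = 0/(-2) = -1/2*0 = 0)
O*(-54) - 69 = 0*(-54) - 69 = 0 - 69 = -69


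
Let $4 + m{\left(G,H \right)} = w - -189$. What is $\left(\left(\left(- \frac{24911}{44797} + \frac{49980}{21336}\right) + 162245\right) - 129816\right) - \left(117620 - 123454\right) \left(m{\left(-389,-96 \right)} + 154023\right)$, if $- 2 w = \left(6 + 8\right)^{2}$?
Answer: $\frac{10230469333462843}{11378438} \approx 8.9911 \cdot 10^{8}$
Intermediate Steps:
$w = -98$ ($w = - \frac{\left(6 + 8\right)^{2}}{2} = - \frac{14^{2}}{2} = \left(- \frac{1}{2}\right) 196 = -98$)
$m{\left(G,H \right)} = 87$ ($m{\left(G,H \right)} = -4 - -91 = -4 + \left(-98 + 189\right) = -4 + 91 = 87$)
$\left(\left(\left(- \frac{24911}{44797} + \frac{49980}{21336}\right) + 162245\right) - 129816\right) - \left(117620 - 123454\right) \left(m{\left(-389,-96 \right)} + 154023\right) = \left(\left(\left(- \frac{24911}{44797} + \frac{49980}{21336}\right) + 162245\right) - 129816\right) - \left(117620 - 123454\right) \left(87 + 154023\right) = \left(\left(\left(\left(-24911\right) \frac{1}{44797} + 49980 \cdot \frac{1}{21336}\right) + 162245\right) - 129816\right) - \left(-5834\right) 154110 = \left(\left(\left(- \frac{24911}{44797} + \frac{595}{254}\right) + 162245\right) - 129816\right) - -899077740 = \left(\left(\frac{20326821}{11378438} + 162245\right) - 129816\right) + 899077740 = \left(\frac{1846115000131}{11378438} - 129816\right) + 899077740 = \frac{369011692723}{11378438} + 899077740 = \frac{10230469333462843}{11378438}$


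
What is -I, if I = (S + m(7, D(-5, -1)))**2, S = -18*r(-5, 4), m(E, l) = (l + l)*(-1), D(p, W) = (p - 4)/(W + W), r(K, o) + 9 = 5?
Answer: -3969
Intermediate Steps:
r(K, o) = -4 (r(K, o) = -9 + 5 = -4)
D(p, W) = (-4 + p)/(2*W) (D(p, W) = (-4 + p)/((2*W)) = (-4 + p)*(1/(2*W)) = (-4 + p)/(2*W))
m(E, l) = -2*l (m(E, l) = (2*l)*(-1) = -2*l)
S = 72 (S = -18*(-4) = 72)
I = 3969 (I = (72 - (-4 - 5)/(-1))**2 = (72 - (-1)*(-9))**2 = (72 - 2*9/2)**2 = (72 - 9)**2 = 63**2 = 3969)
-I = -1*3969 = -3969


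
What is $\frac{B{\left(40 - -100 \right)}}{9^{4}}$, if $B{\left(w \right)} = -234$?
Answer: $- \frac{26}{729} \approx -0.035665$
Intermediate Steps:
$\frac{B{\left(40 - -100 \right)}}{9^{4}} = - \frac{234}{9^{4}} = - \frac{234}{6561} = \left(-234\right) \frac{1}{6561} = - \frac{26}{729}$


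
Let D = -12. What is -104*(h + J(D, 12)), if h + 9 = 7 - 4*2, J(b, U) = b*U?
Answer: 16016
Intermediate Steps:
J(b, U) = U*b
h = -10 (h = -9 + (7 - 4*2) = -9 + (7 - 8) = -9 - 1 = -10)
-104*(h + J(D, 12)) = -104*(-10 + 12*(-12)) = -104*(-10 - 144) = -104*(-154) = 16016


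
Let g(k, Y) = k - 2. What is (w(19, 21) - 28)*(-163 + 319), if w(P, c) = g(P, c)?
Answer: -1716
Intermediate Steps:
g(k, Y) = -2 + k
w(P, c) = -2 + P
(w(19, 21) - 28)*(-163 + 319) = ((-2 + 19) - 28)*(-163 + 319) = (17 - 28)*156 = -11*156 = -1716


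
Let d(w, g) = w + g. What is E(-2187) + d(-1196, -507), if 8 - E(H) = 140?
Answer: -1835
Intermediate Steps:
E(H) = -132 (E(H) = 8 - 1*140 = 8 - 140 = -132)
d(w, g) = g + w
E(-2187) + d(-1196, -507) = -132 + (-507 - 1196) = -132 - 1703 = -1835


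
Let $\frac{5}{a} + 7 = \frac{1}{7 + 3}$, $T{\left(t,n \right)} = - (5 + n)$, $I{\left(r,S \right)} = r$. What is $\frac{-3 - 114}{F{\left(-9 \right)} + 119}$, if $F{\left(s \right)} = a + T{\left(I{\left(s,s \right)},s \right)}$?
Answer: $- \frac{621}{649} \approx -0.95686$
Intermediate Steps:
$T{\left(t,n \right)} = -5 - n$
$a = - \frac{50}{69}$ ($a = \frac{5}{-7 + \frac{1}{7 + 3}} = \frac{5}{-7 + \frac{1}{10}} = \frac{5}{- \frac{69}{10}} = 5 \left(- \frac{10}{69}\right) = - \frac{50}{69} \approx -0.72464$)
$F{\left(s \right)} = - \frac{395}{69} - s$ ($F{\left(s \right)} = - \frac{50}{69} - \left(5 + s\right) = - \frac{395}{69} - s$)
$\frac{-3 - 114}{F{\left(-9 \right)} + 119} = \frac{-3 - 114}{\left(- \frac{395}{69} - -9\right) + 119} = - \frac{117}{\left(- \frac{395}{69} + 9\right) + 119} = - \frac{117}{\frac{226}{69} + 119} = - \frac{117}{\frac{8437}{69}} = \left(-117\right) \frac{69}{8437} = - \frac{621}{649}$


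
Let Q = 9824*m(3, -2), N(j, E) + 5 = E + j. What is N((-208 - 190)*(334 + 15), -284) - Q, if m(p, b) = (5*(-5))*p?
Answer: 597609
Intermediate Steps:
m(p, b) = -25*p
N(j, E) = -5 + E + j (N(j, E) = -5 + (E + j) = -5 + E + j)
Q = -736800 (Q = 9824*(-25*3) = 9824*(-75) = -736800)
N((-208 - 190)*(334 + 15), -284) - Q = (-5 - 284 + (-208 - 190)*(334 + 15)) - 1*(-736800) = (-5 - 284 - 398*349) + 736800 = (-5 - 284 - 138902) + 736800 = -139191 + 736800 = 597609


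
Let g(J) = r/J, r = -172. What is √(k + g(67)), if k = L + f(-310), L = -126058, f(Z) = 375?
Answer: 29*I*√670871/67 ≈ 354.52*I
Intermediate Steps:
k = -125683 (k = -126058 + 375 = -125683)
g(J) = -172/J
√(k + g(67)) = √(-125683 - 172/67) = √(-8420933/67) = 29*I*√670871/67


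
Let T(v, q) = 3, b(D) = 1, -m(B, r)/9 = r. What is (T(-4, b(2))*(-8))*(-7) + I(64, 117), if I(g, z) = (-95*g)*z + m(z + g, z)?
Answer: -712245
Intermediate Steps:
m(B, r) = -9*r
I(g, z) = -9*z - 95*g*z (I(g, z) = (-95*g)*z - 9*z = -95*g*z - 9*z = -9*z - 95*g*z)
(T(-4, b(2))*(-8))*(-7) + I(64, 117) = (3*(-8))*(-7) + 117*(-9 - 95*64) = -24*(-7) + 117*(-9 - 6080) = 168 + 117*(-6089) = 168 - 712413 = -712245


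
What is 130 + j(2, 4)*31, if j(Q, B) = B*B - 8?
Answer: 378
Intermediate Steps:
j(Q, B) = -8 + B² (j(Q, B) = B² - 8 = -8 + B²)
130 + j(2, 4)*31 = 130 + (-8 + 4²)*31 = 130 + (-8 + 16)*31 = 130 + 8*31 = 130 + 248 = 378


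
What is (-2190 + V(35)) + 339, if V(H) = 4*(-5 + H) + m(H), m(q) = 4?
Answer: -1727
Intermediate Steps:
V(H) = -16 + 4*H (V(H) = 4*(-5 + H) + 4 = (-20 + 4*H) + 4 = -16 + 4*H)
(-2190 + V(35)) + 339 = (-2190 + (-16 + 4*35)) + 339 = (-2190 + (-16 + 140)) + 339 = (-2190 + 124) + 339 = -2066 + 339 = -1727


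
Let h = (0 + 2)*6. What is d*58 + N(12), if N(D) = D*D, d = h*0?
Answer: 144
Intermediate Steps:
h = 12 (h = 2*6 = 12)
d = 0 (d = 12*0 = 0)
N(D) = D²
d*58 + N(12) = 0*58 + 12² = 0 + 144 = 144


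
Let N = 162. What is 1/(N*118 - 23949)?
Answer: -1/4833 ≈ -0.00020691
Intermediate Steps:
1/(N*118 - 23949) = 1/(162*118 - 23949) = 1/(19116 - 23949) = 1/(-4833) = -1/4833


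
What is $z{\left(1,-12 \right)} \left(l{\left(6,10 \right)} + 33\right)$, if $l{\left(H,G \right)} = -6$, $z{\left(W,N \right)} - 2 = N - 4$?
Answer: $-378$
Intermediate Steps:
$z{\left(W,N \right)} = -2 + N$ ($z{\left(W,N \right)} = 2 + \left(N - 4\right) = 2 + \left(-4 + N\right) = -2 + N$)
$z{\left(1,-12 \right)} \left(l{\left(6,10 \right)} + 33\right) = \left(-2 - 12\right) \left(-6 + 33\right) = \left(-14\right) 27 = -378$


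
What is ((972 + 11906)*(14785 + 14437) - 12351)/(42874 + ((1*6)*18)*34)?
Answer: 376308565/46546 ≈ 8084.7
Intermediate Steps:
((972 + 11906)*(14785 + 14437) - 12351)/(42874 + ((1*6)*18)*34) = (12878*29222 - 12351)/(42874 + (6*18)*34) = (376320916 - 12351)/(42874 + 108*34) = 376308565/(42874 + 3672) = 376308565/46546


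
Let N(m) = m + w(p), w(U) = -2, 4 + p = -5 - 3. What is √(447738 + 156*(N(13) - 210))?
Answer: √416694 ≈ 645.52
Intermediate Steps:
p = -12 (p = -4 + (-5 - 3) = -4 - 8 = -12)
N(m) = -2 + m (N(m) = m - 2 = -2 + m)
√(447738 + 156*(N(13) - 210)) = √(447738 + 156*((-2 + 13) - 210)) = √(447738 + 156*(11 - 210)) = √(447738 + 156*(-199)) = √(447738 - 31044) = √416694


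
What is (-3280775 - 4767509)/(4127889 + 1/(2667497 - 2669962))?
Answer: -4959755015/2543811596 ≈ -1.9497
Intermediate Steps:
(-3280775 - 4767509)/(4127889 + 1/(2667497 - 2669962)) = -8048284/(4127889 + 1/(-2465)) = -8048284/(4127889 - 1/2465) = -8048284/10175246384/2465 = -8048284*2465/10175246384 = -4959755015/2543811596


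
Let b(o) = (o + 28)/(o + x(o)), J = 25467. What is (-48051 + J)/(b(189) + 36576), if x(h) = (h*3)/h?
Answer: -4336128/7022809 ≈ -0.61744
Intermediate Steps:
x(h) = 3 (x(h) = (3*h)/h = 3)
b(o) = (28 + o)/(3 + o) (b(o) = (o + 28)/(o + 3) = (28 + o)/(3 + o))
(-48051 + J)/(b(189) + 36576) = (-48051 + 25467)/((28 + 189)/(3 + 189) + 36576) = -22584/(217/192 + 36576) = -22584/7022809/192 = -22584*192/7022809 = -4336128/7022809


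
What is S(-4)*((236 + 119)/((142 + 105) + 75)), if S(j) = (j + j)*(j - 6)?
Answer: 14200/161 ≈ 88.199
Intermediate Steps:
S(j) = 2*j*(-6 + j) (S(j) = (2*j)*(-6 + j) = 2*j*(-6 + j))
S(-4)*((236 + 119)/((142 + 105) + 75)) = (2*(-4)*(-6 - 4))*((236 + 119)/((142 + 105) + 75)) = (2*(-4)*(-10))*(355/(247 + 75)) = 80*(355/322) = 14200/161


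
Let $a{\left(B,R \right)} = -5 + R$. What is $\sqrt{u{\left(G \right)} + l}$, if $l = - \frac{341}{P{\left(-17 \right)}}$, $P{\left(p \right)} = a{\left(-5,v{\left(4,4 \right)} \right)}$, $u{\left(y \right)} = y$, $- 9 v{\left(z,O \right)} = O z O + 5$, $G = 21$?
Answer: $\frac{\sqrt{69198}}{38} \approx 6.9225$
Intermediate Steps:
$v{\left(z,O \right)} = - \frac{5}{9} - \frac{z O^{2}}{9}$ ($v{\left(z,O \right)} = - \frac{O z O + 5}{9} = - \frac{z O^{2} + 5}{9} = - \frac{5 + z O^{2}}{9} = - \frac{5}{9} - \frac{z O^{2}}{9}$)
$P{\left(p \right)} = - \frac{38}{3}$ ($P{\left(p \right)} = -5 - \left(\frac{5}{9} + \frac{4 \cdot 4^{2}}{9}\right) = -5 - \left(\frac{5}{9} + \frac{4}{9} \cdot 16\right) = -5 - \frac{23}{3} = - \frac{38}{3}$)
$l = \frac{1023}{38}$ ($l = - \frac{341}{- \frac{38}{3}} = \left(-341\right) \left(- \frac{3}{38}\right) = \frac{1023}{38} \approx 26.921$)
$\sqrt{u{\left(G \right)} + l} = \sqrt{21 + \frac{1023}{38}} = \sqrt{\frac{1821}{38}} = \frac{\sqrt{69198}}{38}$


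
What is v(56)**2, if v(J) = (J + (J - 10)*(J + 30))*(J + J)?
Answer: 201910030336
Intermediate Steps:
v(J) = 2*J*(J + (-10 + J)*(30 + J)) (v(J) = (J + (-10 + J)*(30 + J))*(2*J) = 2*J*(J + (-10 + J)*(30 + J)))
v(56)**2 = (2*56*(-300 + 56**2 + 21*56))**2 = (2*56*(-300 + 3136 + 1176))**2 = (2*56*4012)**2 = 449344**2 = 201910030336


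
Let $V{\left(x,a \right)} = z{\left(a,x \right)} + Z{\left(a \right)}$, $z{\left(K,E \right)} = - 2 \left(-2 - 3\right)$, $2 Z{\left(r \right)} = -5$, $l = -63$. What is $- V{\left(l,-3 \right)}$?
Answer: $- \frac{15}{2} \approx -7.5$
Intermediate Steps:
$Z{\left(r \right)} = - \frac{5}{2}$ ($Z{\left(r \right)} = \frac{1}{2} \left(-5\right) = - \frac{5}{2}$)
$z{\left(K,E \right)} = 10$ ($z{\left(K,E \right)} = \left(-2\right) \left(-5\right) = 10$)
$V{\left(x,a \right)} = \frac{15}{2}$ ($V{\left(x,a \right)} = 10 - \frac{5}{2} = \frac{15}{2}$)
$- V{\left(l,-3 \right)} = \left(-1\right) \frac{15}{2} = - \frac{15}{2}$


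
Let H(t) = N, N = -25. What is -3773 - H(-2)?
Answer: -3748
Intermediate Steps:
H(t) = -25
-3773 - H(-2) = -3773 - 1*(-25) = -3773 + 25 = -3748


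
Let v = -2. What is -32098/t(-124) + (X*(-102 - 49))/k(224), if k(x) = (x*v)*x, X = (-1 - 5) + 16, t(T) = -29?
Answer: 1610571143/1455104 ≈ 1106.8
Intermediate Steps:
X = 10 (X = -6 + 16 = 10)
k(x) = -2*x² (k(x) = (x*(-2))*x = (-2*x)*x = -2*x²)
-32098/t(-124) + (X*(-102 - 49))/k(224) = -32098/(-29) + (10*(-102 - 49))/((-2*224²)) = -32098*(-1/29) + (10*(-151))/((-2*50176)) = 32098/29 - 1510/(-100352) = 32098/29 - 1510*(-1/100352) = 32098/29 + 755/50176 = 1610571143/1455104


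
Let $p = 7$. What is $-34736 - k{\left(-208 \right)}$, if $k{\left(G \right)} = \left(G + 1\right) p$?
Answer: $-33287$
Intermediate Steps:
$k{\left(G \right)} = 7 + 7 G$ ($k{\left(G \right)} = \left(G + 1\right) 7 = \left(1 + G\right) 7 = 7 + 7 G$)
$-34736 - k{\left(-208 \right)} = -34736 - \left(7 + 7 \left(-208\right)\right) = -34736 - \left(7 - 1456\right) = -34736 - -1449 = -34736 + 1449 = -33287$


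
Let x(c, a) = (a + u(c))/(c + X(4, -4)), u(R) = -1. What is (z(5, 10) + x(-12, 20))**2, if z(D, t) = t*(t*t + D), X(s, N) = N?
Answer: 281601961/256 ≈ 1.1000e+6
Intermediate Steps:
x(c, a) = (-1 + a)/(-4 + c) (x(c, a) = (a - 1)/(c - 4) = (-1 + a)/(-4 + c))
z(D, t) = t*(D + t**2) (z(D, t) = t*(t**2 + D) = t*(D + t**2))
(z(5, 10) + x(-12, 20))**2 = (10*(5 + 10**2) + (-1 + 20)/(-4 - 12))**2 = (10*(5 + 100) + 19/(-16))**2 = (10*105 - 1/16*19)**2 = (1050 - 19/16)**2 = (16781/16)**2 = 281601961/256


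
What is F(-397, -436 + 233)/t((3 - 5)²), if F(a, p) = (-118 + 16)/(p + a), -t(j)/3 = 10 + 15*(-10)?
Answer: 17/42000 ≈ 0.00040476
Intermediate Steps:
t(j) = 420 (t(j) = -3*(10 + 15*(-10)) = -3*(10 - 150) = -3*(-140) = 420)
F(a, p) = -102/(a + p)
F(-397, -436 + 233)/t((3 - 5)²) = -102/(-397 + (-436 + 233))/420 = -102/(-397 - 203)*(1/420) = -102/(-600)*(1/420) = -102*(-1/600)*(1/420) = (17/100)*(1/420) = 17/42000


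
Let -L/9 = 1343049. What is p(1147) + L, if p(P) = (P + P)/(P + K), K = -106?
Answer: -12583023787/1041 ≈ -1.2087e+7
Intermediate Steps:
p(P) = 2*P/(-106 + P) (p(P) = (P + P)/(P - 106) = (2*P)/(-106 + P) = 2*P/(-106 + P))
L = -12087441 (L = -9*1343049 = -12087441)
p(1147) + L = 2*1147/(-106 + 1147) - 12087441 = 2*1147/1041 - 12087441 = 2*1147*(1/1041) - 12087441 = 2294/1041 - 12087441 = -12583023787/1041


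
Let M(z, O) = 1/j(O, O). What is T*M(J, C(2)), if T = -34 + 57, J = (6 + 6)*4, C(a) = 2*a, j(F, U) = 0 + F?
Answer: 23/4 ≈ 5.7500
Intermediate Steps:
j(F, U) = F
J = 48 (J = 12*4 = 48)
T = 23
M(z, O) = 1/O
T*M(J, C(2)) = 23/((2*2)) = 23/4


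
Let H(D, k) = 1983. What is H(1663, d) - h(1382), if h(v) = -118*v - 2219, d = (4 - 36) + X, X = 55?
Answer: 167278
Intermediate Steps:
d = 23 (d = (4 - 36) + 55 = -32 + 55 = 23)
h(v) = -2219 - 118*v
H(1663, d) - h(1382) = 1983 - (-2219 - 118*1382) = 1983 - (-2219 - 163076) = 1983 - 1*(-165295) = 1983 + 165295 = 167278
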